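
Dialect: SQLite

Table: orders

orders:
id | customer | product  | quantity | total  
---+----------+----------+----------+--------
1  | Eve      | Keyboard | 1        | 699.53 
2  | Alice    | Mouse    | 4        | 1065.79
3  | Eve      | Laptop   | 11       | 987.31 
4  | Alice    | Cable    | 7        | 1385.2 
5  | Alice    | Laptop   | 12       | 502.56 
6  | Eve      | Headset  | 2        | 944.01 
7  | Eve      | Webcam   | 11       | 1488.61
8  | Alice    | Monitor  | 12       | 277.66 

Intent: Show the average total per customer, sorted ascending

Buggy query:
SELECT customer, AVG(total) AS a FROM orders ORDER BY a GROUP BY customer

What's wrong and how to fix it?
Bug: ORDER BY appears before GROUP BY; SQL clause order requires GROUP BY first

Fix: Move ORDER BY to the end, after GROUP BY

Corrected query:
SELECT customer, AVG(total) AS a FROM orders GROUP BY customer ORDER BY a

Result:
customer | a       
---------+---------
Alice    | 807.8025
Eve      | 1029.865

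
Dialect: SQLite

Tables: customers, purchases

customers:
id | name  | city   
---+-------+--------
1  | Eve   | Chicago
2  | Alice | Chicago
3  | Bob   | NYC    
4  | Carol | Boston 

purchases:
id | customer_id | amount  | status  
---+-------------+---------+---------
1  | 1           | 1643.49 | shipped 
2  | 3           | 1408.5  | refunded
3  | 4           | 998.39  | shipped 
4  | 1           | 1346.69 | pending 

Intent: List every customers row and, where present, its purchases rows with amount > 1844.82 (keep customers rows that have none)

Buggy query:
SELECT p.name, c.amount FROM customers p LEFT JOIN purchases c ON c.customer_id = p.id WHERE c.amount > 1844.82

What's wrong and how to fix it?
Bug: A WHERE condition on the right-hand table after LEFT JOIN drops unmatched parents

Fix: Put 'c.amount > 1844.82' in the JOIN's ON clause instead of WHERE

Corrected query:
SELECT p.name, c.amount FROM customers p LEFT JOIN purchases c ON c.customer_id = p.id AND c.amount > 1844.82

Result:
name  | amount
------+-------
Eve   | NULL  
Alice | NULL  
Bob   | NULL  
Carol | NULL  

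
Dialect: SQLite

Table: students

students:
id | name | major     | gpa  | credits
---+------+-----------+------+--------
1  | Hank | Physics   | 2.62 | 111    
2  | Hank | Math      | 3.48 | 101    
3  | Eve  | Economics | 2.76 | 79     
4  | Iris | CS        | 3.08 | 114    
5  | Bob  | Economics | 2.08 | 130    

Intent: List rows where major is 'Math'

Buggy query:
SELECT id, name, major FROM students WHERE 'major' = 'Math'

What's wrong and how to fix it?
Bug: 'major' in single quotes is a string literal, not the column; the comparison is literal-vs-literal and never true

Fix: Remove the quotes around the column name (or use double quotes for an identifier)

Corrected query:
SELECT id, name, major FROM students WHERE major = 'Math'

Result:
id | name | major
---+------+------
2  | Hank | Math 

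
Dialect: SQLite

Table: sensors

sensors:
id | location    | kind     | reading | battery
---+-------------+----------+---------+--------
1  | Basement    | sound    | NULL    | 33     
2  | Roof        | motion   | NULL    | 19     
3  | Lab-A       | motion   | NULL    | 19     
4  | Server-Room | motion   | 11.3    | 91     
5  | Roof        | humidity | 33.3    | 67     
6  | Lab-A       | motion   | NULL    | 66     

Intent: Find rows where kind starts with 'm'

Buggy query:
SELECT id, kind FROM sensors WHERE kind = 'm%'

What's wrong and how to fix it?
Bug: '=' compares the literal string including the % character; pattern matching needs LIKE

Fix: Replace '=' with LIKE so 'm%' is treated as a pattern

Corrected query:
SELECT id, kind FROM sensors WHERE kind LIKE 'm%'

Result:
id | kind  
---+-------
2  | motion
3  | motion
4  | motion
6  | motion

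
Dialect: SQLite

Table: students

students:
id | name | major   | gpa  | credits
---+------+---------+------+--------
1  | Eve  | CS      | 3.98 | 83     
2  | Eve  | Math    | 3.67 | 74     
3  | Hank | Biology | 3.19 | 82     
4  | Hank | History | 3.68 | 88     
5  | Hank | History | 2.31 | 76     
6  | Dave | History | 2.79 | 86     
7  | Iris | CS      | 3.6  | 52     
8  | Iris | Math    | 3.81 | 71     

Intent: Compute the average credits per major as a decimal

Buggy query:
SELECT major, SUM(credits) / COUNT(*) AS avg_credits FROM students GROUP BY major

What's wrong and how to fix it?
Bug: Both operands are integers, so '/' performs integer division and truncates

Fix: Multiply by 1.0 (or CAST to REAL) to force floating-point division

Corrected query:
SELECT major, SUM(credits) * 1.0 / COUNT(*) AS avg_credits FROM students GROUP BY major

Result:
major   | avg_credits
--------+------------
Biology | 82         
CS      | 67.5       
History | 83.333333  
Math    | 72.5       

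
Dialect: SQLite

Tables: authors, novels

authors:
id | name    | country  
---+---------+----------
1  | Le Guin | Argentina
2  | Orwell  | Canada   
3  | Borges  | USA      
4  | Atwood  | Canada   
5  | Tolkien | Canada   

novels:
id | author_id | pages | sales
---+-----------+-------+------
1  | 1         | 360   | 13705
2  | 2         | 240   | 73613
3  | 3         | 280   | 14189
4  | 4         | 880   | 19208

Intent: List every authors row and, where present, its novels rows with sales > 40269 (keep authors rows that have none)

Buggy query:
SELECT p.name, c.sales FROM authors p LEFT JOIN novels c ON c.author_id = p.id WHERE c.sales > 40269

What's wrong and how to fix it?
Bug: A WHERE condition on the right-hand table after LEFT JOIN drops unmatched parents

Fix: Put 'c.sales > 40269' in the JOIN's ON clause instead of WHERE

Corrected query:
SELECT p.name, c.sales FROM authors p LEFT JOIN novels c ON c.author_id = p.id AND c.sales > 40269

Result:
name    | sales
--------+------
Le Guin | NULL 
Orwell  | 73613
Borges  | NULL 
Atwood  | NULL 
Tolkien | NULL 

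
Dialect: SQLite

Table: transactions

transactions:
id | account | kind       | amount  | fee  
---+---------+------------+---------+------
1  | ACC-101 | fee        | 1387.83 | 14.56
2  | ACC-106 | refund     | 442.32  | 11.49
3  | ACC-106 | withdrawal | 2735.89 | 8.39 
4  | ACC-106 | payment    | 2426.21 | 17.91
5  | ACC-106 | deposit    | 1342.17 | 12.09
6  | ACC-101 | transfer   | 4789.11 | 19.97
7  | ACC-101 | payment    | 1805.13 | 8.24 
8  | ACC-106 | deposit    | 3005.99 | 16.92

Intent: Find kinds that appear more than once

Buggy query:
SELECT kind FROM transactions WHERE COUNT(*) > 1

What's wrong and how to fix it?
Bug: COUNT(*) is an aggregate and cannot be used in WHERE

Fix: Group first, then use HAVING for the count condition

Corrected query:
SELECT kind FROM transactions GROUP BY kind HAVING COUNT(*) > 1

Result:
kind   
-------
deposit
payment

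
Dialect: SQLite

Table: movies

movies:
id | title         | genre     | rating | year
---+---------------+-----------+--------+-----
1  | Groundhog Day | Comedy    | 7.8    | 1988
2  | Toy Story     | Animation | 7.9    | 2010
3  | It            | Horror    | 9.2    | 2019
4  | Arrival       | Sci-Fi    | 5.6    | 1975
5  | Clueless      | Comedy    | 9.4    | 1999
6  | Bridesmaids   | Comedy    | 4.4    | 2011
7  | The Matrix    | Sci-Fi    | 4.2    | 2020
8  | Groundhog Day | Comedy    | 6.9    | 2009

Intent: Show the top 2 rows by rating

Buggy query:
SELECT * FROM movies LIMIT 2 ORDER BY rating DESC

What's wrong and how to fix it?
Bug: ORDER BY cannot follow LIMIT; LIMIT is the final clause

Fix: Swap the clauses: ORDER BY first, then LIMIT

Corrected query:
SELECT * FROM movies ORDER BY rating DESC LIMIT 2

Result:
id | title    | genre  | rating | year
---+----------+--------+--------+-----
5  | Clueless | Comedy | 9.4    | 1999
3  | It       | Horror | 9.2    | 2019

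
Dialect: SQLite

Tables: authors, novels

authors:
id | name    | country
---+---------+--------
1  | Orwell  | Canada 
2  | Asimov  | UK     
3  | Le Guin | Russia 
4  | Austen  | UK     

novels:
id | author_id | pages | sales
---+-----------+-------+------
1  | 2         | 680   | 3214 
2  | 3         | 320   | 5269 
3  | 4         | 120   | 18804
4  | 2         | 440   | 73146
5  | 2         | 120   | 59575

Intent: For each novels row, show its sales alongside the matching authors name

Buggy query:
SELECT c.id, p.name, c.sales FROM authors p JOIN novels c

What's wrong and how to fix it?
Bug: Missing join condition: each novels row is matched to all authors rows instead of just its own

Fix: Add ON c.author_id = p.id to the JOIN

Corrected query:
SELECT c.id, p.name, c.sales FROM authors p JOIN novels c ON c.author_id = p.id

Result:
id | name    | sales
---+---------+------
1  | Asimov  | 3214 
2  | Le Guin | 5269 
3  | Austen  | 18804
4  | Asimov  | 73146
5  | Asimov  | 59575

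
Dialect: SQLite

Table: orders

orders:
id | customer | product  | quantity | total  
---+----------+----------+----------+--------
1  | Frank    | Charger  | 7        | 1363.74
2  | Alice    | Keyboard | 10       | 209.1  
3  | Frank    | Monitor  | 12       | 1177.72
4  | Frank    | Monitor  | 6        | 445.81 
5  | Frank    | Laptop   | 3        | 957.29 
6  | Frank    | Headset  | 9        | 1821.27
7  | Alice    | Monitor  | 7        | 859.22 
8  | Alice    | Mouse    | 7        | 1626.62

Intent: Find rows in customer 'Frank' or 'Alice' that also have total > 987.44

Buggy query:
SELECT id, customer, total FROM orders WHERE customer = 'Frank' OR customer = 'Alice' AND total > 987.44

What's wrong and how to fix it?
Bug: AND binds tighter than OR, so this parses as customer = 'Frank' OR (customer = 'Alice' AND total > 987.44)

Fix: Add parentheses around the OR so the AND applies to both alternatives

Corrected query:
SELECT id, customer, total FROM orders WHERE (customer = 'Frank' OR customer = 'Alice') AND total > 987.44

Result:
id | customer | total  
---+----------+--------
1  | Frank    | 1363.74
3  | Frank    | 1177.72
6  | Frank    | 1821.27
8  | Alice    | 1626.62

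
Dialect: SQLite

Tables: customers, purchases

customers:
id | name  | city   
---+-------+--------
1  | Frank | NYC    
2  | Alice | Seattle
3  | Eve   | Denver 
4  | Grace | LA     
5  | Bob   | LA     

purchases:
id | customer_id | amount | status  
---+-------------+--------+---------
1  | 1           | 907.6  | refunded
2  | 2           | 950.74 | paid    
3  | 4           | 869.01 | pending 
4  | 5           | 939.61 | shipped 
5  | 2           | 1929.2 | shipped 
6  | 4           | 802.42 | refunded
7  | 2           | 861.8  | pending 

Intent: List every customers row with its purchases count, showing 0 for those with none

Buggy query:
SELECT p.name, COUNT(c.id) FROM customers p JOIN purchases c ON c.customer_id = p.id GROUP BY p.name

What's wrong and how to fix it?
Bug: INNER JOIN drops customers rows that have no matching purchases rows

Fix: Use LEFT JOIN so parents without children still appear (COUNT(c.id) gives 0)

Corrected query:
SELECT p.name, COUNT(c.id) FROM customers p LEFT JOIN purchases c ON c.customer_id = p.id GROUP BY p.name

Result:
name  | COUNT(c.id)
------+------------
Alice | 3          
Bob   | 1          
Eve   | 0          
Frank | 1          
Grace | 2          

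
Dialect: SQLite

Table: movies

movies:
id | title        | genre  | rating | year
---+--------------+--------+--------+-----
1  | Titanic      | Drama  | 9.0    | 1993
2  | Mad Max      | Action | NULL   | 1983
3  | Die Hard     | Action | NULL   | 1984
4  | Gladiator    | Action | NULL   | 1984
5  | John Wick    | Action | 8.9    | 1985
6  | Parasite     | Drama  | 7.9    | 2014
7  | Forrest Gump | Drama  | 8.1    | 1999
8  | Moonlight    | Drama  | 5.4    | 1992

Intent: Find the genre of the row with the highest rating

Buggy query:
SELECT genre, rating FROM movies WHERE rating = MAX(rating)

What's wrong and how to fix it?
Bug: WHERE is evaluated per row; an aggregate over the whole table isn't defined there

Fix: Use a subquery: WHERE rating = (SELECT MAX(rating) FROM movies)

Corrected query:
SELECT genre, rating FROM movies WHERE rating = (SELECT MAX(rating) FROM movies)

Result:
genre | rating
------+-------
Drama | 9     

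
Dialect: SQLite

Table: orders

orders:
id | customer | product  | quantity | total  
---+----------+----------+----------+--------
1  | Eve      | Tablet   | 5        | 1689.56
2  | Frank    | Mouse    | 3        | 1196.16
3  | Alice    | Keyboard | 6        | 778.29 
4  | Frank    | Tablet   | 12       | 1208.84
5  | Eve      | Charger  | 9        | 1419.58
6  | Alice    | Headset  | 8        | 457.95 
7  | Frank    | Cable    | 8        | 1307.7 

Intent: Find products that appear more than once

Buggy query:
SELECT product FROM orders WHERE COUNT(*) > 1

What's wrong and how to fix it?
Bug: COUNT(*) is an aggregate and cannot be used in WHERE

Fix: GROUP BY product, then filter groups with HAVING COUNT(*) > 1

Corrected query:
SELECT product FROM orders GROUP BY product HAVING COUNT(*) > 1

Result:
product
-------
Tablet 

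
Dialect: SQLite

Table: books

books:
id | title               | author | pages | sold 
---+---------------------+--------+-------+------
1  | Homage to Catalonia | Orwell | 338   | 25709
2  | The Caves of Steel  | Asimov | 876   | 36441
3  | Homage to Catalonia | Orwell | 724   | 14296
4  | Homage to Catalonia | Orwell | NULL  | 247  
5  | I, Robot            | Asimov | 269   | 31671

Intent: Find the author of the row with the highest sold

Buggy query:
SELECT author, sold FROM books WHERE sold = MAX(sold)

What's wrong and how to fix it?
Bug: MAX(sold) is an aggregate and cannot be used directly in WHERE

Fix: Use a subquery: WHERE sold = (SELECT MAX(sold) FROM books)

Corrected query:
SELECT author, sold FROM books WHERE sold = (SELECT MAX(sold) FROM books)

Result:
author | sold 
-------+------
Asimov | 36441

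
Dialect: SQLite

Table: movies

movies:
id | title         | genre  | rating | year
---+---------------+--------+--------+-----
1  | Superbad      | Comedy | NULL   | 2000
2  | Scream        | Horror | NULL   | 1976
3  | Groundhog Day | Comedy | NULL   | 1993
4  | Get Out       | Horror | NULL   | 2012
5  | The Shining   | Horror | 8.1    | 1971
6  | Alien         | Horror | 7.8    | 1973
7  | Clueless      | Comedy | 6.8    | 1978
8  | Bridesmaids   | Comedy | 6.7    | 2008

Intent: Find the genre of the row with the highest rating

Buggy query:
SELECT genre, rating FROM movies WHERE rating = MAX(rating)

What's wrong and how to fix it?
Bug: WHERE is evaluated per row; an aggregate over the whole table isn't defined there

Fix: Wrap MAX in a scalar subquery so WHERE compares against a single value

Corrected query:
SELECT genre, rating FROM movies WHERE rating = (SELECT MAX(rating) FROM movies)

Result:
genre  | rating
-------+-------
Horror | 8.1   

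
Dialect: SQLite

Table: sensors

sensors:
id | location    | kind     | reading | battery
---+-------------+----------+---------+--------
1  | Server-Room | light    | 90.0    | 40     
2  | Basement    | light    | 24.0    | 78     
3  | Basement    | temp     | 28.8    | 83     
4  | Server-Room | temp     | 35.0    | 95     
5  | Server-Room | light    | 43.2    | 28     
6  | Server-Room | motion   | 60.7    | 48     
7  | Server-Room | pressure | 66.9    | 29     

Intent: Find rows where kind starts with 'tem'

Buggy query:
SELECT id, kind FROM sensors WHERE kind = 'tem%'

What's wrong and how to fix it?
Bug: Wildcards only work with LIKE; '=' treats '%' as a literal character

Fix: Replace '=' with LIKE so 'tem%' is treated as a pattern

Corrected query:
SELECT id, kind FROM sensors WHERE kind LIKE 'tem%'

Result:
id | kind
---+-----
3  | temp
4  | temp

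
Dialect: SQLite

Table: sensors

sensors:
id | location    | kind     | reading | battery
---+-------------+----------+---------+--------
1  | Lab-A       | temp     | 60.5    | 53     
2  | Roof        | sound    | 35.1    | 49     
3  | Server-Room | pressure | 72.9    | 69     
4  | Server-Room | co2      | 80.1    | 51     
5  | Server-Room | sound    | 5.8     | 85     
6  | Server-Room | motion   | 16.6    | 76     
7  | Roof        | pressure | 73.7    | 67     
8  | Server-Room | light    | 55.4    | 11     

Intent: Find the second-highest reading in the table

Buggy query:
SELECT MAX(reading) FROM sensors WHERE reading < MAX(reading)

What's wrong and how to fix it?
Bug: The inner MAX is an aggregate inside WHERE, which is not allowed

Fix: Compute the overall MAX in a subquery, then take MAX of rows below it

Corrected query:
SELECT MAX(reading) FROM sensors WHERE reading < (SELECT MAX(reading) FROM sensors)

Result:
MAX(reading)
------------
73.7        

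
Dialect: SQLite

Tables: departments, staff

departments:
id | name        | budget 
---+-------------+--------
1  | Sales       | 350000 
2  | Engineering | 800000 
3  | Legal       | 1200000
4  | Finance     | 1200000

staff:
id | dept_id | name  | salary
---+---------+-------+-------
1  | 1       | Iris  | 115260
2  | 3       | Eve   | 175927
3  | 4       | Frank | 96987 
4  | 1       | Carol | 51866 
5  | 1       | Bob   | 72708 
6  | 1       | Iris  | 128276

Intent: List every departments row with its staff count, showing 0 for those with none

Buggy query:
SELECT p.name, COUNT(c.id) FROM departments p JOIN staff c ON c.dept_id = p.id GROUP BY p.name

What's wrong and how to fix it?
Bug: INNER JOIN drops departments rows that have no matching staff rows

Fix: Use LEFT JOIN so parents without children still appear (COUNT(c.id) gives 0)

Corrected query:
SELECT p.name, COUNT(c.id) FROM departments p LEFT JOIN staff c ON c.dept_id = p.id GROUP BY p.name

Result:
name        | COUNT(c.id)
------------+------------
Engineering | 0          
Finance     | 1          
Legal       | 1          
Sales       | 4          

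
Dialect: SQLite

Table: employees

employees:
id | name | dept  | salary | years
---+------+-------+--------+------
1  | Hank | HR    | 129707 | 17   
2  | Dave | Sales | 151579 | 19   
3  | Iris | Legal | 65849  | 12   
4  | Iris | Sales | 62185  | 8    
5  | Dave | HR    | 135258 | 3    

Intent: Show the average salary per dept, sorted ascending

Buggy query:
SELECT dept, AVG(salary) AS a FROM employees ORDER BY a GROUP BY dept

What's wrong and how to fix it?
Bug: GROUP BY must precede ORDER BY

Fix: Move ORDER BY to the end, after GROUP BY

Corrected query:
SELECT dept, AVG(salary) AS a FROM employees GROUP BY dept ORDER BY a

Result:
dept  | a       
------+---------
Legal | 65849   
Sales | 106882  
HR    | 132482.5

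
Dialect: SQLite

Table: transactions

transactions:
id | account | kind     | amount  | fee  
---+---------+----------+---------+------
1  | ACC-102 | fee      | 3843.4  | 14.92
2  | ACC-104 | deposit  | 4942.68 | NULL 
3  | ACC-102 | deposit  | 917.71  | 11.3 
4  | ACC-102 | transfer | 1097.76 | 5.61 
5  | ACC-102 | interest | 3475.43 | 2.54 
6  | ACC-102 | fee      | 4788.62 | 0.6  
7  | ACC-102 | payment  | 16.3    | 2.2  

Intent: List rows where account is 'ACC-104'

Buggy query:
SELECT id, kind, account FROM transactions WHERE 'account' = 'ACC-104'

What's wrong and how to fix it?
Bug: 'account' in single quotes is a string literal, not the column; the comparison is literal-vs-literal and never true

Fix: Reference the column as account without single quotes

Corrected query:
SELECT id, kind, account FROM transactions WHERE account = 'ACC-104'

Result:
id | kind    | account
---+---------+--------
2  | deposit | ACC-104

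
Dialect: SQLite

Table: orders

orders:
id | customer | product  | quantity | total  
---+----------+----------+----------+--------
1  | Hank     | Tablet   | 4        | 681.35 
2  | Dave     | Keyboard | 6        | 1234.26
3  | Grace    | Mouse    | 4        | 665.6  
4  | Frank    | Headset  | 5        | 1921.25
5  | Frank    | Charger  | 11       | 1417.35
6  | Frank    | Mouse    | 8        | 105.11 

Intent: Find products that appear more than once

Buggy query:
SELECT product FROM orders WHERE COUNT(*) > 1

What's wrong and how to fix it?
Bug: WHERE can't reference COUNT(*); aggregates are computed after WHERE

Fix: Group first, then use HAVING for the count condition

Corrected query:
SELECT product FROM orders GROUP BY product HAVING COUNT(*) > 1

Result:
product
-------
Mouse  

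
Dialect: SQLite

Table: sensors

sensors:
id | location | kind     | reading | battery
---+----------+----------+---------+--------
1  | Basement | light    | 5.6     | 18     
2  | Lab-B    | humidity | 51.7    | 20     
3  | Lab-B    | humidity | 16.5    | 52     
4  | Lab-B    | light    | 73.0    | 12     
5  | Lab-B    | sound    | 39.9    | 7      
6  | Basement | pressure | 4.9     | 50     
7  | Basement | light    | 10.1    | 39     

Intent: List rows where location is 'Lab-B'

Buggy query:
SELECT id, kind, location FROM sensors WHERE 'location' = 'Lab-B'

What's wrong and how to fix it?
Bug: Single quotes denote string literals in SQL; the column name is being compared as a constant string

Fix: Remove the quotes around the column name (or use double quotes for an identifier)

Corrected query:
SELECT id, kind, location FROM sensors WHERE location = 'Lab-B'

Result:
id | kind     | location
---+----------+---------
2  | humidity | Lab-B   
3  | humidity | Lab-B   
4  | light    | Lab-B   
5  | sound    | Lab-B   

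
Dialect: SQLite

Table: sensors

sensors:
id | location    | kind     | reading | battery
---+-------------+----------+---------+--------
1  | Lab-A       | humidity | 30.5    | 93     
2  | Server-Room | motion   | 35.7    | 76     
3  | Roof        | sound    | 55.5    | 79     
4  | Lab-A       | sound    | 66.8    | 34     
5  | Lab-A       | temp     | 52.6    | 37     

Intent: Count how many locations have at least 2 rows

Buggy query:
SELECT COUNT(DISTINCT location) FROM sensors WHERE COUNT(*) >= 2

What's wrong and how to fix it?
Bug: COUNT(*) cannot appear in WHERE; the per-group count doesn't exist yet

Fix: Use a subquery that GROUPs and filters with HAVING, then count its rows

Corrected query:
SELECT COUNT(*) FROM (SELECT location FROM sensors GROUP BY location HAVING COUNT(*) >= 2)

Result:
COUNT(*)
--------
1       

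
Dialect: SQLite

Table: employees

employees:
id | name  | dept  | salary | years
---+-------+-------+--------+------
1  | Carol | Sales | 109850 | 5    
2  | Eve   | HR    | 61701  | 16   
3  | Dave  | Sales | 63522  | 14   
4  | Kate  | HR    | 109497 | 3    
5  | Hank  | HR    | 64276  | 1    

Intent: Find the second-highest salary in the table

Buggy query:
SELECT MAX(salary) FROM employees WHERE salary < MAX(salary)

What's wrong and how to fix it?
Bug: MAX(salary) on the right of the comparison is an aggregate-in-WHERE error

Fix: Compute the overall MAX in a subquery, then take MAX of rows below it

Corrected query:
SELECT MAX(salary) FROM employees WHERE salary < (SELECT MAX(salary) FROM employees)

Result:
MAX(salary)
-----------
109497     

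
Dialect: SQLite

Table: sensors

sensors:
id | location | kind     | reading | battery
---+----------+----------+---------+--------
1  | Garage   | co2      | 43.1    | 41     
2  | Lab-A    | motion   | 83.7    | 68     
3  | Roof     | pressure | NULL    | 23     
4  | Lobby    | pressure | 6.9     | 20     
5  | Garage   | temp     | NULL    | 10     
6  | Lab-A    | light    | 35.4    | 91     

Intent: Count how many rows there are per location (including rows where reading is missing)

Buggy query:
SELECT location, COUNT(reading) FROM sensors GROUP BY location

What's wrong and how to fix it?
Bug: COUNT(column) counts non-NULL values only; rows with NULL reading aren't counted

Fix: Use COUNT(*) to count all rows regardless of NULL

Corrected query:
SELECT location, COUNT(*) FROM sensors GROUP BY location

Result:
location | COUNT(*)
---------+---------
Garage   | 2       
Lab-A    | 2       
Lobby    | 1       
Roof     | 1       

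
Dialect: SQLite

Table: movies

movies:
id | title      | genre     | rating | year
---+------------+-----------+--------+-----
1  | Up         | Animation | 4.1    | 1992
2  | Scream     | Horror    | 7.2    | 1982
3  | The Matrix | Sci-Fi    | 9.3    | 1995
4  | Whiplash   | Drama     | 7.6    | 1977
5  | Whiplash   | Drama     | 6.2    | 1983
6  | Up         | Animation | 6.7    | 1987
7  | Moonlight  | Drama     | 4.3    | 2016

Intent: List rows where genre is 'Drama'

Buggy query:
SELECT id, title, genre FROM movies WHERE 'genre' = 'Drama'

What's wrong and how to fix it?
Bug: Single quotes denote string literals in SQL; the column name is being compared as a constant string

Fix: Remove the quotes around the column name (or use double quotes for an identifier)

Corrected query:
SELECT id, title, genre FROM movies WHERE genre = 'Drama'

Result:
id | title     | genre
---+-----------+------
4  | Whiplash  | Drama
5  | Whiplash  | Drama
7  | Moonlight | Drama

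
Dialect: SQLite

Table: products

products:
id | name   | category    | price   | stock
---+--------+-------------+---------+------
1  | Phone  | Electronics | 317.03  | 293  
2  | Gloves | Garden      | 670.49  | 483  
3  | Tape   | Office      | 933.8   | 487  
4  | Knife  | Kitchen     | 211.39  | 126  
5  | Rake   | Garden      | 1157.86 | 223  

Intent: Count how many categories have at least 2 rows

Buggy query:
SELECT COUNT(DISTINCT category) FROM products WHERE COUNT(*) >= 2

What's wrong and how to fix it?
Bug: COUNT(*) cannot appear in WHERE; the per-group count doesn't exist yet

Fix: Use a subquery that GROUPs and filters with HAVING, then count its rows

Corrected query:
SELECT COUNT(*) FROM (SELECT category FROM products GROUP BY category HAVING COUNT(*) >= 2)

Result:
COUNT(*)
--------
1       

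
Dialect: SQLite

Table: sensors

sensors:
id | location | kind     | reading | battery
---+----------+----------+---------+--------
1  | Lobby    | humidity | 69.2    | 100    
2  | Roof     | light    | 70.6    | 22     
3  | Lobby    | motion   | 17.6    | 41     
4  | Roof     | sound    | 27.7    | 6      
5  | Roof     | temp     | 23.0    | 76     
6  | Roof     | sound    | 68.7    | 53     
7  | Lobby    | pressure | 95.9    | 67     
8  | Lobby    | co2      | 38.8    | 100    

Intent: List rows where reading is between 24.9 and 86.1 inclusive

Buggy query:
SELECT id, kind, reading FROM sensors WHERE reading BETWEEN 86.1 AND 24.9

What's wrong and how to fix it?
Bug: BETWEEN expects the lower bound first; with 86.1 AND 24.9 the range is empty

Fix: Write BETWEEN 24.9 AND 86.1

Corrected query:
SELECT id, kind, reading FROM sensors WHERE reading BETWEEN 24.9 AND 86.1

Result:
id | kind     | reading
---+----------+--------
1  | humidity | 69.2   
2  | light    | 70.6   
4  | sound    | 27.7   
6  | sound    | 68.7   
8  | co2      | 38.8   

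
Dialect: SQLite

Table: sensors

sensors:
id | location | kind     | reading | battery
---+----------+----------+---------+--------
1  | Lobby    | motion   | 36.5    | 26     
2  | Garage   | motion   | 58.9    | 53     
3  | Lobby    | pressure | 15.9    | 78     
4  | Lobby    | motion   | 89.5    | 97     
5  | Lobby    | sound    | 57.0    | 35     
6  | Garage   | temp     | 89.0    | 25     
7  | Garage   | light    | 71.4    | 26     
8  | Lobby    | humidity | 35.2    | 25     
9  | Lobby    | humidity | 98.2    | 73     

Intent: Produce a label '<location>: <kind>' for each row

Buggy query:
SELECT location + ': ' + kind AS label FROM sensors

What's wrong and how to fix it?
Bug: '+' is numeric addition; on text columns SQLite converts them to 0 instead of concatenating

Fix: Use the || operator for string concatenation

Corrected query:
SELECT location || ': ' || kind AS label FROM sensors

Result:
label          
---------------
Lobby: motion  
Garage: motion 
Lobby: pressure
Lobby: motion  
Lobby: sound   
Garage: temp   
Garage: light  
Lobby: humidity
Lobby: humidity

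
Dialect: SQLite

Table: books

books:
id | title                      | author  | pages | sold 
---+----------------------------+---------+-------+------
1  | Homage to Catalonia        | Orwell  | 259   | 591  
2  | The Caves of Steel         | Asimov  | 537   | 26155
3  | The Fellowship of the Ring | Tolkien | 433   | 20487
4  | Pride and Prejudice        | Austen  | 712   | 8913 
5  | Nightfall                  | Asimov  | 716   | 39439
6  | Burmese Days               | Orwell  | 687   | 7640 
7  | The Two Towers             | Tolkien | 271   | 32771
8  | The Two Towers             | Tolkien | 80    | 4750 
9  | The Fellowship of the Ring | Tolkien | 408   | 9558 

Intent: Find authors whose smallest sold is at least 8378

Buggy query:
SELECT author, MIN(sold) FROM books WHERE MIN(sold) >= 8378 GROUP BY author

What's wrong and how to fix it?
Bug: MIN() in WHERE is a misuse of aggregate

Fix: Replace WHERE with HAVING after the GROUP BY

Corrected query:
SELECT author, MIN(sold) FROM books GROUP BY author HAVING MIN(sold) >= 8378

Result:
author | MIN(sold)
-------+----------
Asimov | 26155    
Austen | 8913     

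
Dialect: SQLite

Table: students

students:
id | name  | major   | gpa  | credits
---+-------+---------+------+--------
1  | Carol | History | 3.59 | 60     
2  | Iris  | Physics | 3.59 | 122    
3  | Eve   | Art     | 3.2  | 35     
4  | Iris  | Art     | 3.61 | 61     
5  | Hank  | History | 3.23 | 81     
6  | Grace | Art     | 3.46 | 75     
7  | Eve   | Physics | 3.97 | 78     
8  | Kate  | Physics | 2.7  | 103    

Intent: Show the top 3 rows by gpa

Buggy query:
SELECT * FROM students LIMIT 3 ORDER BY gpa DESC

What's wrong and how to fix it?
Bug: LIMIT must come after ORDER BY

Fix: Sort with ORDER BY, then apply LIMIT

Corrected query:
SELECT * FROM students ORDER BY gpa DESC LIMIT 3

Result:
id | name  | major   | gpa  | credits
---+-------+---------+------+--------
7  | Eve   | Physics | 3.97 | 78     
4  | Iris  | Art     | 3.61 | 61     
1  | Carol | History | 3.59 | 60     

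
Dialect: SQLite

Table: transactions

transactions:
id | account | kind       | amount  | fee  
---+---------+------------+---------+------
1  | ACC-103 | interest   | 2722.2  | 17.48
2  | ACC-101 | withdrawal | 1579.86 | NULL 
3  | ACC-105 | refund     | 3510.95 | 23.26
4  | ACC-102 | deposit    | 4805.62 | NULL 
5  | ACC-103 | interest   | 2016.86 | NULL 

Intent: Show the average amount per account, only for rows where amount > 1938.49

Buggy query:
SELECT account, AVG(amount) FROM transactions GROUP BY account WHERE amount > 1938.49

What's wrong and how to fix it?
Bug: WHERE cannot follow GROUP BY

Fix: Move the WHERE clause before GROUP BY

Corrected query:
SELECT account, AVG(amount) FROM transactions WHERE amount > 1938.49 GROUP BY account

Result:
account | AVG(amount)
--------+------------
ACC-102 | 4805.62    
ACC-103 | 2369.53    
ACC-105 | 3510.95    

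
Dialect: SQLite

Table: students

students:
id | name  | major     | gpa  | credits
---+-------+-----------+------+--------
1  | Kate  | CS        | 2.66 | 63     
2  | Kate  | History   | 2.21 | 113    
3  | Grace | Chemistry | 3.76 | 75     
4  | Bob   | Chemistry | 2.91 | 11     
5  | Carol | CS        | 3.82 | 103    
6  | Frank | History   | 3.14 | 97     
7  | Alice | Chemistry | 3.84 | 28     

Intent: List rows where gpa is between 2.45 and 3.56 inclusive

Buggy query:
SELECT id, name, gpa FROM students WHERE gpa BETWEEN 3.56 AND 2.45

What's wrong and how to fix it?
Bug: The bounds are reversed; BETWEEN a AND b requires a <= b to match anything

Fix: Write BETWEEN 2.45 AND 3.56

Corrected query:
SELECT id, name, gpa FROM students WHERE gpa BETWEEN 2.45 AND 3.56

Result:
id | name  | gpa 
---+-------+-----
1  | Kate  | 2.66
4  | Bob   | 2.91
6  | Frank | 3.14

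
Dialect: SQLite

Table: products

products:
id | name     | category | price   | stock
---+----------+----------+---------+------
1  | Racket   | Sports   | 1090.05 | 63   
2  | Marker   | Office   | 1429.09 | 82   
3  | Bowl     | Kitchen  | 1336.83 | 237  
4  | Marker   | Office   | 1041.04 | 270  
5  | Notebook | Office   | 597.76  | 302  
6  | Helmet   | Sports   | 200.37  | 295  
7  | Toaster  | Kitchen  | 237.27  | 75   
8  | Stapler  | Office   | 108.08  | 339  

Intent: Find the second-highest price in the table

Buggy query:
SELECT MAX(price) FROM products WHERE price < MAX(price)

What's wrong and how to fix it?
Bug: MAX(price) on the right of the comparison is an aggregate-in-WHERE error

Fix: Put the inner MAX in a scalar subquery

Corrected query:
SELECT MAX(price) FROM products WHERE price < (SELECT MAX(price) FROM products)

Result:
MAX(price)
----------
1336.83   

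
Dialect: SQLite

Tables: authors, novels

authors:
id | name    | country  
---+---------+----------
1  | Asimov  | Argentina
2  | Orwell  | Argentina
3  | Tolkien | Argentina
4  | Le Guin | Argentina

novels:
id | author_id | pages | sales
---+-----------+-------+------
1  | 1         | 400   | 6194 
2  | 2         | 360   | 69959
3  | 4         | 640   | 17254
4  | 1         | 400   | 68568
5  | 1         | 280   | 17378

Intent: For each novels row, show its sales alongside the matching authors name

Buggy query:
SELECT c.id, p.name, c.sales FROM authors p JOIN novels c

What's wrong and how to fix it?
Bug: JOIN with no ON clause produces a cartesian product; every novels row pairs with every authors row

Fix: Specify the join condition linking the foreign key to the parent id

Corrected query:
SELECT c.id, p.name, c.sales FROM authors p JOIN novels c ON c.author_id = p.id

Result:
id | name    | sales
---+---------+------
1  | Asimov  | 6194 
2  | Orwell  | 69959
3  | Le Guin | 17254
4  | Asimov  | 68568
5  | Asimov  | 17378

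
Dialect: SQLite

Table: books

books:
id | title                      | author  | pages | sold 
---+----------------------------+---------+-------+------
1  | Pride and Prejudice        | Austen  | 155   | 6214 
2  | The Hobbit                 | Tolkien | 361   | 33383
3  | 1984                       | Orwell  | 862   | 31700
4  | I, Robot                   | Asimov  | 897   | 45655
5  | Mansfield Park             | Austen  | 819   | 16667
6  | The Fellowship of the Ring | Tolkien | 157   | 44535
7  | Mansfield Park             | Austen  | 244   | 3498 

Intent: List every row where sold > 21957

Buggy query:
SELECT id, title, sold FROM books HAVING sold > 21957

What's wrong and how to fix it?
Bug: This is a non-aggregate query (no GROUP BY, no aggregates), so in SQLite the HAVING clause is invalid here; a row-level condition belongs in WHERE

Fix: Replace HAVING with WHERE since the condition applies to individual rows

Corrected query:
SELECT id, title, sold FROM books WHERE sold > 21957

Result:
id | title                      | sold 
---+----------------------------+------
2  | The Hobbit                 | 33383
3  | 1984                       | 31700
4  | I, Robot                   | 45655
6  | The Fellowship of the Ring | 44535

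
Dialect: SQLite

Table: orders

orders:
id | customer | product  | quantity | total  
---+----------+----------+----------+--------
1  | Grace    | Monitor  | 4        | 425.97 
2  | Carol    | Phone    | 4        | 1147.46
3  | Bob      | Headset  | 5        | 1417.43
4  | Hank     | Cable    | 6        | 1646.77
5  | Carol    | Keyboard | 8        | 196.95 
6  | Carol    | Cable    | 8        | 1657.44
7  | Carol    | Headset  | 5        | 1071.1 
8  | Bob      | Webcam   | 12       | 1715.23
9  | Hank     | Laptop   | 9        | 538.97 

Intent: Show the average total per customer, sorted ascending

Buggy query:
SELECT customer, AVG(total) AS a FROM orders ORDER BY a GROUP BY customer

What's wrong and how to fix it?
Bug: ORDER BY appears before GROUP BY; SQL clause order requires GROUP BY first

Fix: Reorder: SELECT … FROM … GROUP BY … ORDER BY …

Corrected query:
SELECT customer, AVG(total) AS a FROM orders GROUP BY customer ORDER BY a

Result:
customer | a        
---------+----------
Grace    | 425.97   
Carol    | 1018.2375
Hank     | 1092.87  
Bob      | 1566.33  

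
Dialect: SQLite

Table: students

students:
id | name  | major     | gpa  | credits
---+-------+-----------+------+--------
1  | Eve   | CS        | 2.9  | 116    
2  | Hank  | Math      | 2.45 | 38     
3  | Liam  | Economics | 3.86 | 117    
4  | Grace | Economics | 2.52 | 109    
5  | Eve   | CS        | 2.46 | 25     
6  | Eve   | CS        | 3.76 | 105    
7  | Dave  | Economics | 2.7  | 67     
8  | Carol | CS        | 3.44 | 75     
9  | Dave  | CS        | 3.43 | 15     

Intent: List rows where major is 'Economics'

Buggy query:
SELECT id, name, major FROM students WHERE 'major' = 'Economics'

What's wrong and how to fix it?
Bug: Single quotes denote string literals in SQL; the column name is being compared as a constant string

Fix: Reference the column as major without single quotes

Corrected query:
SELECT id, name, major FROM students WHERE major = 'Economics'

Result:
id | name  | major    
---+-------+----------
3  | Liam  | Economics
4  | Grace | Economics
7  | Dave  | Economics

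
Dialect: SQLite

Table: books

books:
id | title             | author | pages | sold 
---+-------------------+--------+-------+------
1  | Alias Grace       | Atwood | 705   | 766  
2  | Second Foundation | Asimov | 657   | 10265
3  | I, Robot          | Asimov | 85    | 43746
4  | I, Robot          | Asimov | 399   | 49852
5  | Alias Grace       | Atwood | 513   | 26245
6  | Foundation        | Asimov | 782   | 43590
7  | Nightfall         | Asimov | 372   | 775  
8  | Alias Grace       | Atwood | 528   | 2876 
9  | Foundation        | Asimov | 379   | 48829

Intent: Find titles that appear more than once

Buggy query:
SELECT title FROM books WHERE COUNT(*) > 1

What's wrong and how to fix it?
Bug: COUNT(*) is an aggregate and cannot be used in WHERE

Fix: GROUP BY title, then filter groups with HAVING COUNT(*) > 1

Corrected query:
SELECT title FROM books GROUP BY title HAVING COUNT(*) > 1

Result:
title      
-----------
Alias Grace
Foundation 
I, Robot   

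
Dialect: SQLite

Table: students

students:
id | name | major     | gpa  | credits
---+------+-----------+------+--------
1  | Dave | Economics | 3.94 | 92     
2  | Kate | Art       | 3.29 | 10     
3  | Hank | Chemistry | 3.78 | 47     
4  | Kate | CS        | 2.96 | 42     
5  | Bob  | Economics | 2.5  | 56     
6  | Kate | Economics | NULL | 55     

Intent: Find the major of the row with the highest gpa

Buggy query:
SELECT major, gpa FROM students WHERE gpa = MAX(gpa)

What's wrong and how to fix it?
Bug: WHERE is evaluated per row; an aggregate over the whole table isn't defined there

Fix: Wrap MAX in a scalar subquery so WHERE compares against a single value

Corrected query:
SELECT major, gpa FROM students WHERE gpa = (SELECT MAX(gpa) FROM students)

Result:
major     | gpa 
----------+-----
Economics | 3.94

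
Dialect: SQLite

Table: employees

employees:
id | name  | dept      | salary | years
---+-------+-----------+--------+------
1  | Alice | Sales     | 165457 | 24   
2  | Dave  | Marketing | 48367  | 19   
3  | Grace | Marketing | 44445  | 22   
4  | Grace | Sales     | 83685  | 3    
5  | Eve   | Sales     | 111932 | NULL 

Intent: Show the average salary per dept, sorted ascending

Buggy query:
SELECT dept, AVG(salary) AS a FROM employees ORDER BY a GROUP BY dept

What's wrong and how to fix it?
Bug: GROUP BY must precede ORDER BY

Fix: Reorder: SELECT … FROM … GROUP BY … ORDER BY …

Corrected query:
SELECT dept, AVG(salary) AS a FROM employees GROUP BY dept ORDER BY a

Result:
dept      | a     
----------+-------
Marketing | 46406 
Sales     | 120358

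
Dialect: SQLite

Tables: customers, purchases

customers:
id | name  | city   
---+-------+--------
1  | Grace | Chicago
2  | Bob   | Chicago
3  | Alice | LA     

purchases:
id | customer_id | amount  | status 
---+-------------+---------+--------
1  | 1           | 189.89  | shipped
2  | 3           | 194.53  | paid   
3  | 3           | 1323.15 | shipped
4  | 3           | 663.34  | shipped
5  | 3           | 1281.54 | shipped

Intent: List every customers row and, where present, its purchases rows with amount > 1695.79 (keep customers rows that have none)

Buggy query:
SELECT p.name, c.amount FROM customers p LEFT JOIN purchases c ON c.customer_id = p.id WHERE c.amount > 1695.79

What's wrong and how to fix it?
Bug: Filtering c.amount in WHERE discards the NULL rows produced by LEFT JOIN, turning it into an inner join

Fix: Move the right-table condition into the ON clause so unmatched parents are kept

Corrected query:
SELECT p.name, c.amount FROM customers p LEFT JOIN purchases c ON c.customer_id = p.id AND c.amount > 1695.79

Result:
name  | amount
------+-------
Grace | NULL  
Bob   | NULL  
Alice | NULL  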